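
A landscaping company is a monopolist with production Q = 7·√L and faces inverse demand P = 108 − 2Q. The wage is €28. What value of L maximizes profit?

L* = 9

Marginal revenue from the inverse demand is MR = 108 − 4Q.
The marginal product is MP_L = 3.5·L^(-1/2).
A monopolist hires until marginal revenue product equals the wage: MR·MP_L = w.
At L, Q = 7·√L. Substituting and solving: (108 − 28·√L)·3.5·L^(-1/2) = 28 gives L = 9.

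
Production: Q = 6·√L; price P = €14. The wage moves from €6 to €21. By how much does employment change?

From P·MP_L = w with MP_L = 3·L^(-1/2), the labor demand is L(w) = (42/w)^(2).
At w = 6: L = 49. At w = 21: L = 4.
ΔL = 4 − 49 = -45.

ΔL = -45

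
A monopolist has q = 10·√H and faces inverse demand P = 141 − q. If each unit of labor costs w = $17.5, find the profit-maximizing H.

Marginal revenue from the inverse demand is MR = 141 − 2q.
The marginal product is MP_H = 5·H^(-1/2).
A monopolist hires until marginal revenue product equals the wage: MR·MP_H = w.
At H, q = 10·√H. Substituting and solving: (141 − 20·√H)·5·H^(-1/2) = 17.5 gives H = 36.

H* = 36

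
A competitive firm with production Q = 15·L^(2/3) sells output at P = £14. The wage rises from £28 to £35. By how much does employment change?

ΔL = -61

From P·MP_L = w with MP_L = 10·L^(-1/3), the labor demand is L(w) = (140/w)^(3).
At w = 28: L = 125. At w = 35: L = 64.
ΔL = 64 − 125 = -61.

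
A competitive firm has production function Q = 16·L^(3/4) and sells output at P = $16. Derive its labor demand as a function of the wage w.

MP_L = (3/4)·16·L^(-1/4) = 12·L^(-1/4).
Setting P·MP_L = w: 192·L^(-1/4) = w.
Solving for L: L^(-1/4) = w/192, so L = (192/w)^(4).

L(w) = (192/w)^(4)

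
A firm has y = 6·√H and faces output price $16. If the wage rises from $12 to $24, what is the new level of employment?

From P·MP_H = w with MP_H = 3·H^(-1/2), the labor demand is H(w) = (48/w)^(2).
At w = 12: H = 16. At w = 24: H = 4.

H* = 4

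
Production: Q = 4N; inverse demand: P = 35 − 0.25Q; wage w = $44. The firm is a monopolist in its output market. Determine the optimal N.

Marginal revenue from the inverse demand is MR = 35 − 0.5Q.
The marginal product is MP_N = 4.
A monopolist hires until marginal revenue product equals the wage: MR·MP_N = w.
(35 − 2N)·4 = 44, so N = 12.

N* = 12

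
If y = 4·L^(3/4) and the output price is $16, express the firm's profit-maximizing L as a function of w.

L(w) = 5308416/w^(4)

MP_L = (3/4)·4·L^(-1/4) = 3·L^(-1/4).
Setting P·MP_L = w: 48·L^(-1/4) = w.
Solving for L: L^(-1/4) = w/48, so L = (48/w)^(4).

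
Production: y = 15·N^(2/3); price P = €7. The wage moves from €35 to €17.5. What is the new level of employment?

From P·MP_N = w with MP_N = 10·N^(-1/3), the labor demand is N(w) = (70/w)^(3).
At w = 35: N = 8. At w = 17.5: N = 64.

N* = 64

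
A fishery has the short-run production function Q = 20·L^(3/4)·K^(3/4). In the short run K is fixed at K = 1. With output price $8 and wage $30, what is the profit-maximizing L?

L* = 256

With K = 1, MP_L = (3/4)·20·L^(-1/4)·1^(3/4) = 15·L^(-1/4).
Profit maximization for a price taker requires P·MP_L = w: 8·15·L^(-1/4) = 30.
So L^(-1/4) = 0.25, which gives L = 256.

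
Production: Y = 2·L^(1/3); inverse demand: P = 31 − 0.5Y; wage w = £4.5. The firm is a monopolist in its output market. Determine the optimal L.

Marginal revenue from the inverse demand is MR = 31 − Y.
The marginal product is MP_L = (2/3)·L^(-2/3).
A monopolist hires until marginal revenue product equals the wage: MR·MP_L = w.
At L, Y = 2·L^(1/3). Substituting and solving: (31 − 2·L^(1/3))·(2/3)·L^(-2/3) = 4.5 gives L = 8.

L* = 8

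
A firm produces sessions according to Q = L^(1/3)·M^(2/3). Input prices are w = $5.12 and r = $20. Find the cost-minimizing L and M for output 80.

L* = 125, M* = 64

Cost minimization requires the marginal rate of technical substitution to equal the input-price ratio: MP_L/MP_M = w/r.
Here MP_L/MP_M = (1/3)·(M/L)/(2/3) = 0.5·(M/L). Setting this equal to 5.12/20 = 0.256 gives M = 0.512L.
Substituting into Q = 80: L^(1/3)·(0.512L)^(2/3) = 80.
Solving, L = 125 and M = 64.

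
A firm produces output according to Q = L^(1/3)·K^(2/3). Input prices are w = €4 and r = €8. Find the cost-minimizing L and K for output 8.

L* = 8, K* = 8

Cost minimization requires the marginal rate of technical substitution to equal the input-price ratio: MP_L/MP_K = w/r.
Here MP_L/MP_K = (1/3)·(K/L)/(2/3) = 0.5·(K/L). Setting this equal to 4/8 = 0.5 gives K = L.
Substituting into Q = 8: L^(1/3)·(L)^(2/3) = 8.
Solving, L = 8 and K = 8.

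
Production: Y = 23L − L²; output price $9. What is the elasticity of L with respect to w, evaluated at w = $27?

ε = -0.15

From P·MP_L = w with MP_L = 23 − 2L, labor demand is L(w) = (23 − w/9)/2.
dL/dw = −1/(18) = -1/18.
At w = 27, L = 10, so ε = (dL/dw)·(w/L) = (-1/18)·(27/10) = -0.15.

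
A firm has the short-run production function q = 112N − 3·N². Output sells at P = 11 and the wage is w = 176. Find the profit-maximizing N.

The marginal product of N is MP_N = 112 − 6N.
A price-taking firm hires until the value of the marginal product equals the wage: P·MP_N = w, so 11·(112 − 6N) = 176.
Then 112 − 6N = 16, giving N = 16.

N* = 16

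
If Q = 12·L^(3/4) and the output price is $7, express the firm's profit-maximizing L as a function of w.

L(w) = (63/w)^(4)

MP_L = (3/4)·12·L^(-1/4) = 9·L^(-1/4).
Setting P·MP_L = w: 63·L^(-1/4) = w.
Solving for L: L^(-1/4) = w/63, so L = (63/w)^(4).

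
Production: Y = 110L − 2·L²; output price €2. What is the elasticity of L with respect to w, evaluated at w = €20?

ε = -0.1

From P·MP_L = w with MP_L = 110 − 4L, labor demand is L(w) = (110 − w/2)/4.
dL/dw = −1/(8) = -0.125.
At w = 20, L = 25, so ε = (dL/dw)·(w/L) = (-0.125)·(20/25) = -0.1.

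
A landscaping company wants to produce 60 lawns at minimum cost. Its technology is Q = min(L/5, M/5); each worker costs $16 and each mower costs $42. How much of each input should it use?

L* = 300, M* = 300

With a fixed-proportions technology, the cost-minimizing bundle uses no slack in either input: L/5 = M/5 = Q.
So L = 5·60 = 300 and M = 5·60 = 300.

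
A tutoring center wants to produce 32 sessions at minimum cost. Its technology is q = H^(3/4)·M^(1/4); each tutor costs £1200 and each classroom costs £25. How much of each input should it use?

Cost minimization requires the marginal rate of technical substitution to equal the input-price ratio: MP_H/MP_M = w/r.
Here MP_H/MP_M = (3/4)·(M/H)/(1/4) = 3·(M/H). Setting this equal to 1200/25 = 48 gives M = 16H.
Substituting into q = 32: H^(3/4)·(16H)^(1/4) = 32.
Solving, H = 16 and M = 256.

H* = 16, M* = 256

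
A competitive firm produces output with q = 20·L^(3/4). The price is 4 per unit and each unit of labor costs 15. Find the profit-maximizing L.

MP_L = (3/4)·20·L^(-1/4) = 15·L^(-1/4).
Profit maximization for a price taker requires P·MP_L = w: 4·15·L^(-1/4) = 15.
So L^(-1/4) = 0.25, which gives L = 256.

L* = 256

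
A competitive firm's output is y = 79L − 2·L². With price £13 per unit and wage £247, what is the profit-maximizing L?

The marginal product of L is MP_L = 79 − 4L.
A price-taking firm hires until the value of the marginal product equals the wage: P·MP_L = w, so 13·(79 − 4L) = 247.
Then 79 − 4L = 19, giving L = 15.

L* = 15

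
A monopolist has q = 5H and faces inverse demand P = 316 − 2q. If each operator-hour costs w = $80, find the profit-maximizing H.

Marginal revenue from the inverse demand is MR = 316 − 4q.
The marginal product is MP_H = 5.
A monopolist hires until marginal revenue product equals the wage: MR·MP_H = w.
(316 − 20H)·5 = 80, so H = 15.

H* = 15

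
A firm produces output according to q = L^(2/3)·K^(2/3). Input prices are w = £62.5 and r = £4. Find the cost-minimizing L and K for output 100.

Cost minimization requires the marginal rate of technical substitution to equal the input-price ratio: MP_L/MP_K = w/r.
Here MP_L/MP_K = (2/3)·(K/L)/(2/3) = (K/L). Setting this equal to 62.5/4 = 15.625 gives K = 15.625L.
Substituting into q = 100: L^(2/3)·(15.625L)^(2/3) = 100.
Solving, L = 8 and K = 125.

L* = 8, K* = 125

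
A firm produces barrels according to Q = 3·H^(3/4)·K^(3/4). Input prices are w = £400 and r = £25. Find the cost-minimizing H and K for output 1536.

H* = 16, K* = 256

Cost minimization requires the marginal rate of technical substitution to equal the input-price ratio: MP_H/MP_K = w/r.
Here MP_H/MP_K = (3/4)·(K/H)/(3/4) = (K/H). Setting this equal to 400/25 = 16 gives K = 16H.
Substituting into Q = 1536: 3·H^(3/4)·(16H)^(3/4) = 1536.
Solving, H = 16 and K = 256.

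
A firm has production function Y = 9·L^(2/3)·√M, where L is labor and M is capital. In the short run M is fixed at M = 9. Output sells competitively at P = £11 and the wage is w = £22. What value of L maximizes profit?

L* = 729

With M = 9, MP_L = (2/3)·9·L^(-1/3)·9^(1/2) = 18·L^(-1/3).
Profit maximization for a price taker requires P·MP_L = w: 11·18·L^(-1/3) = 22.
So L^(-1/3) = 1/9, which gives L = 729.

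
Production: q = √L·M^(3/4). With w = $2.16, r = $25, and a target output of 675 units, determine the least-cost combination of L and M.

L* = 625, M* = 81

Cost minimization requires the marginal rate of technical substitution to equal the input-price ratio: MP_L/MP_M = w/r.
Here MP_L/MP_M = (1/2)·(M/L)/(3/4) = (2/3)·(M/L). Setting this equal to 2.16/25 = 0.0864 gives M = 0.1296L.
Substituting into q = 675: L^(1/2)·(0.1296L)^(3/4) = 675.
Solving, L = 625 and M = 81.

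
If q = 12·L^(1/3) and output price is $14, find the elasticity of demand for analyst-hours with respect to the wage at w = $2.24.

ε = -1.5

MP_L = (1/3)·12·L^(-2/3), so P·MP_L = w gives 56·L^(-2/3) = w.
Solving, L(w) = (56/w)^(3/2). This is a constant-elasticity form: L ∝ w^(−3/2), so ε = −3/2.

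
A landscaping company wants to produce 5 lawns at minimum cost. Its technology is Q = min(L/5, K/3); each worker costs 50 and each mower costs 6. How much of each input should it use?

With a fixed-proportions technology, the cost-minimizing bundle uses no slack in either input: L/5 = K/3 = Q.
So L = 5·5 = 25 and K = 3·5 = 15.

L* = 25, K* = 15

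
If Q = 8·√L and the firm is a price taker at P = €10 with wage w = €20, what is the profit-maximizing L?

MP_L = (1/2)·8·L^(-1/2) = 4·L^(-1/2).
Profit maximization for a price taker requires P·MP_L = w: 10·4·L^(-1/2) = 20.
So L^(-1/2) = 0.5, which gives L = 4.

L* = 4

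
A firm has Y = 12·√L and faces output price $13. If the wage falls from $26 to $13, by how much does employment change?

From P·MP_L = w with MP_L = 6·L^(-1/2), the labor demand is L(w) = (78/w)^(2).
At w = 26: L = 9. At w = 13: L = 36.
ΔL = 36 − 9 = 27.

ΔL = 27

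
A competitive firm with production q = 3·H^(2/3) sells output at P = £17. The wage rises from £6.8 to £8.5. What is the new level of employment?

From P·MP_H = w with MP_H = 2·H^(-1/3), the labor demand is H(w) = (34/w)^(3).
At w = 6.8: H = 125. At w = 8.5: H = 64.

H* = 64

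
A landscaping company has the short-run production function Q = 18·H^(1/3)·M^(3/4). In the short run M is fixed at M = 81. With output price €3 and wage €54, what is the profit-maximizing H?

With M = 81, MP_H = (1/3)·18·H^(-2/3)·81^(3/4) = 162·H^(-2/3).
Profit maximization for a price taker requires P·MP_H = w: 3·162·H^(-2/3) = 54.
So H^(-2/3) = 1/9, which gives H = 27.

H* = 27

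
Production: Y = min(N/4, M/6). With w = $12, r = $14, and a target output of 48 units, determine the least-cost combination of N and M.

N* = 192, M* = 288

With a fixed-proportions technology, the cost-minimizing bundle uses no slack in either input: N/4 = M/6 = Y.
So N = 4·48 = 192 and M = 6·48 = 288.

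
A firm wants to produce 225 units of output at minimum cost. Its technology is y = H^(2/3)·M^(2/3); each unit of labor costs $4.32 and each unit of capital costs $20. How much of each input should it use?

Cost minimization requires the marginal rate of technical substitution to equal the input-price ratio: MP_H/MP_M = w/r.
Here MP_H/MP_M = (2/3)·(M/H)/(2/3) = (M/H). Setting this equal to 4.32/20 = 0.216 gives M = 0.216H.
Substituting into y = 225: H^(2/3)·(0.216H)^(2/3) = 225.
Solving, H = 125 and M = 27.

H* = 125, M* = 27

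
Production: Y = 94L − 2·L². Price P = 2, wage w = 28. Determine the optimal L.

The marginal product of L is MP_L = 94 − 4L.
A price-taking firm hires until the value of the marginal product equals the wage: P·MP_L = w, so 2·(94 − 4L) = 28.
Then 94 − 4L = 14, giving L = 20.

L* = 20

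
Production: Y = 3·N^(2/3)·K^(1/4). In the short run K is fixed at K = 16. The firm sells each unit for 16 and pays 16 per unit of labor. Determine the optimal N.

N* = 64

With K = 16, MP_N = (2/3)·3·N^(-1/3)·16^(1/4) = 4·N^(-1/3).
Profit maximization for a price taker requires P·MP_N = w: 16·4·N^(-1/3) = 16.
So N^(-1/3) = 0.25, which gives N = 64.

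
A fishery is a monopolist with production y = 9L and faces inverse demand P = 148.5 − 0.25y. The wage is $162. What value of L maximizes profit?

Marginal revenue from the inverse demand is MR = 148.5 − 0.5y.
The marginal product is MP_L = 9.
A monopolist hires until marginal revenue product equals the wage: MR·MP_L = w.
(148.5 − 4.5L)·9 = 162, so L = 29.

L* = 29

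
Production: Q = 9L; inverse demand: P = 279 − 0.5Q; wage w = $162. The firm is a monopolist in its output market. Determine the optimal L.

Marginal revenue from the inverse demand is MR = 279 − Q.
The marginal product is MP_L = 9.
A monopolist hires until marginal revenue product equals the wage: MR·MP_L = w.
(279 − 9L)·9 = 162, so L = 29.

L* = 29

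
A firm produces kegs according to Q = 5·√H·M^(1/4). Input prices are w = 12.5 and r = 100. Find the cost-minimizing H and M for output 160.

Cost minimization requires the marginal rate of technical substitution to equal the input-price ratio: MP_H/MP_M = w/r.
Here MP_H/MP_M = (1/2)·(M/H)/(1/4) = 2·(M/H). Setting this equal to 12.5/100 = 0.125 gives M = 0.0625H.
Substituting into Q = 160: 5·H^(1/2)·(0.0625H)^(1/4) = 160.
Solving, H = 256 and M = 16.

H* = 256, M* = 16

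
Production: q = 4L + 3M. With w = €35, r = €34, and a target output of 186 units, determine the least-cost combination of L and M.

L* = 46.5, M* = 0

The inputs are perfect substitutes, so the firm uses whichever has the lower cost per unit of output.
Cost per unit of output via L is w/4 = 8.75; via M it is r/3 = 34/3. L is cheaper.
Producing q = 186 with L alone: L = 46.5, M = 0.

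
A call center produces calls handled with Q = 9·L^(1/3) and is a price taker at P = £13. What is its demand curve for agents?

MP_L = (1/3)·9·L^(-2/3) = 3·L^(-2/3).
Setting P·MP_L = w: 39·L^(-2/3) = w.
Solving for L: L^(-2/3) = w/39, so L = (39/w)^(3/2).

L(w) = (39/w)^(3/2)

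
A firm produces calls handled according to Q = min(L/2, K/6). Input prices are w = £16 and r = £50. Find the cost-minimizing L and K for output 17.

L* = 34, K* = 102

With a fixed-proportions technology, the cost-minimizing bundle uses no slack in either input: L/2 = K/6 = Q.
So L = 2·17 = 34 and K = 6·17 = 102.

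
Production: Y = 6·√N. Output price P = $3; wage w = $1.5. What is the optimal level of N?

MP_N = (1/2)·6·N^(-1/2) = 3·N^(-1/2).
Profit maximization for a price taker requires P·MP_N = w: 3·3·N^(-1/2) = 1.5.
So N^(-1/2) = 1/6, which gives N = 36.

N* = 36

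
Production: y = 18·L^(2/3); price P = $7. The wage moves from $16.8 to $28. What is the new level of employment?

L* = 27

From P·MP_L = w with MP_L = 12·L^(-1/3), the labor demand is L(w) = (84/w)^(3).
At w = 16.8: L = 125. At w = 28: L = 27.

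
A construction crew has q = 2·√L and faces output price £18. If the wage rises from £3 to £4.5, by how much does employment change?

ΔL = -20

From P·MP_L = w with MP_L = L^(-1/2), the labor demand is L(w) = (18/w)^(2).
At w = 3: L = 36. At w = 4.5: L = 16.
ΔL = 16 − 36 = -20.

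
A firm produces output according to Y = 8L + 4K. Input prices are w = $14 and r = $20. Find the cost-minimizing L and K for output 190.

L* = 23.75, K* = 0

The inputs are perfect substitutes, so the firm uses whichever has the lower cost per unit of output.
Cost per unit of output via L is w/8 = 1.75; via K it is r/4 = 5. L is cheaper.
Producing Y = 190 with L alone: L = 23.75, K = 0.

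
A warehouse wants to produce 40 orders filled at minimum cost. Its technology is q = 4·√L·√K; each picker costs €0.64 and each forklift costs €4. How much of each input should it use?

Cost minimization requires the marginal rate of technical substitution to equal the input-price ratio: MP_L/MP_K = w/r.
Here MP_L/MP_K = (1/2)·(K/L)/(1/2) = (K/L). Setting this equal to 0.64/4 = 0.16 gives K = 0.16L.
Substituting into q = 40: 4·L^(1/2)·(0.16L)^(1/2) = 40.
Solving, L = 25 and K = 4.

L* = 25, K* = 4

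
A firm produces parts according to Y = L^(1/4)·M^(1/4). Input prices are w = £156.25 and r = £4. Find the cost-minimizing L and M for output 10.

Cost minimization requires the marginal rate of technical substitution to equal the input-price ratio: MP_L/MP_M = w/r.
Here MP_L/MP_M = (1/4)·(M/L)/(1/4) = (M/L). Setting this equal to 156.25/4 = 39.0625 gives M = 39.0625L.
Substituting into Y = 10: L^(1/4)·(39.0625L)^(1/4) = 10.
Solving, L = 16 and M = 625.

L* = 16, M* = 625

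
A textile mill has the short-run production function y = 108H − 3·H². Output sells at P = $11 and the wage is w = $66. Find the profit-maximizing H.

H* = 17

The marginal product of H is MP_H = 108 − 6H.
A price-taking firm hires until the value of the marginal product equals the wage: P·MP_H = w, so 11·(108 − 6H) = 66.
Then 108 − 6H = 6, giving H = 17.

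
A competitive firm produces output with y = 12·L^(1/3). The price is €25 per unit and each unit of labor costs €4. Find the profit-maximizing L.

MP_L = (1/3)·12·L^(-2/3) = 4·L^(-2/3).
Profit maximization for a price taker requires P·MP_L = w: 25·4·L^(-2/3) = 4.
So L^(-2/3) = 0.04, which gives L = 125.

L* = 125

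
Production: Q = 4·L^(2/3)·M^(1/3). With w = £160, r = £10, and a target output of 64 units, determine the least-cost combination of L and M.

L* = 8, M* = 64

Cost minimization requires the marginal rate of technical substitution to equal the input-price ratio: MP_L/MP_M = w/r.
Here MP_L/MP_M = (2/3)·(M/L)/(1/3) = 2·(M/L). Setting this equal to 160/10 = 16 gives M = 8L.
Substituting into Q = 64: 4·L^(2/3)·(8L)^(1/3) = 64.
Solving, L = 8 and M = 64.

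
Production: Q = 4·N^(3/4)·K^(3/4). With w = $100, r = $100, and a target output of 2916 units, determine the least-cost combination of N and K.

N* = 81, K* = 81

Cost minimization requires the marginal rate of technical substitution to equal the input-price ratio: MP_N/MP_K = w/r.
Here MP_N/MP_K = (3/4)·(K/N)/(3/4) = (K/N). Setting this equal to 100/100 = 1 gives K = N.
Substituting into Q = 2916: 4·N^(3/4)·(N)^(3/4) = 2916.
Solving, N = 81 and K = 81.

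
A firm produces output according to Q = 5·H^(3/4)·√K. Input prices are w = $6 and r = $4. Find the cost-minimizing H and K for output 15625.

Cost minimization requires the marginal rate of technical substitution to equal the input-price ratio: MP_H/MP_K = w/r.
Here MP_H/MP_K = (3/4)·(K/H)/(1/2) = 1.5·(K/H). Setting this equal to 6/4 = 1.5 gives K = H.
Substituting into Q = 15625: 5·H^(3/4)·(H)^(1/2) = 15625.
Solving, H = 625 and K = 625.

H* = 625, K* = 625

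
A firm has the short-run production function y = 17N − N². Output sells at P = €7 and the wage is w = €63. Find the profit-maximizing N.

The marginal product of N is MP_N = 17 − 2N.
A price-taking firm hires until the value of the marginal product equals the wage: P·MP_N = w, so 7·(17 − 2N) = 63.
Then 17 − 2N = 9, giving N = 4.

N* = 4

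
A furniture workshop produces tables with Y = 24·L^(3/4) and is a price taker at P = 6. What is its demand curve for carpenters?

MP_L = (3/4)·24·L^(-1/4) = 18·L^(-1/4).
Setting P·MP_L = w: 108·L^(-1/4) = w.
Solving for L: L^(-1/4) = w/108, so L = (108/w)^(4).

L(w) = (108/w)^(4)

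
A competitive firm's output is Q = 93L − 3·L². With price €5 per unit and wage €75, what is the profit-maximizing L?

L* = 13

The marginal product of L is MP_L = 93 − 6L.
A price-taking firm hires until the value of the marginal product equals the wage: P·MP_L = w, so 5·(93 − 6L) = 75.
Then 93 − 6L = 15, giving L = 13.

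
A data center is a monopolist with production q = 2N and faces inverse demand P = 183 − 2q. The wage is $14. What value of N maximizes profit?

N* = 22

Marginal revenue from the inverse demand is MR = 183 − 4q.
The marginal product is MP_N = 2.
A monopolist hires until marginal revenue product equals the wage: MR·MP_N = w.
(183 − 8N)·2 = 14, so N = 22.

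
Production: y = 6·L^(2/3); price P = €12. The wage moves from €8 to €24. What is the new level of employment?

From P·MP_L = w with MP_L = 4·L^(-1/3), the labor demand is L(w) = (48/w)^(3).
At w = 8: L = 216. At w = 24: L = 8.

L* = 8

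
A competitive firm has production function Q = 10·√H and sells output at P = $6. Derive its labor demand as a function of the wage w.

MP_H = (1/2)·10·H^(-1/2) = 5·H^(-1/2).
Setting P·MP_H = w: 30·H^(-1/2) = w.
Solving for H: H^(-1/2) = w/30, so H = (30/w)^(2).

H(w) = 900/w²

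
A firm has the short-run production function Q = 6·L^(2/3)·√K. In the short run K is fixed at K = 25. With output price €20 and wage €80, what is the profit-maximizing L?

With K = 25, MP_L = (2/3)·6·L^(-1/3)·25^(1/2) = 20·L^(-1/3).
Profit maximization for a price taker requires P·MP_L = w: 20·20·L^(-1/3) = 80.
So L^(-1/3) = 0.2, which gives L = 125.

L* = 125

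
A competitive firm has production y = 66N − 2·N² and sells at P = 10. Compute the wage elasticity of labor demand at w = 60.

From P·MP_N = w with MP_N = 66 − 4N, labor demand is N(w) = (66 − w/10)/4.
dN/dw = −1/(40) = -0.025.
At w = 60, N = 15, so ε = (dN/dw)·(w/N) = (-0.025)·(60/15) = -0.1.

ε = -0.1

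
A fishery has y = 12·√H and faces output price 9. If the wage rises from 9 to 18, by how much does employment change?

ΔH = -27

From P·MP_H = w with MP_H = 6·H^(-1/2), the labor demand is H(w) = (54/w)^(2).
At w = 9: H = 36. At w = 18: H = 9.
ΔH = 9 − 36 = -27.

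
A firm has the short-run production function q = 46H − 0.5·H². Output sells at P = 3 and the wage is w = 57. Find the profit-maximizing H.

The marginal product of H is MP_H = 46 − H.
A price-taking firm hires until the value of the marginal product equals the wage: P·MP_H = w, so 3·(46 − H) = 57.
Then 46 − H = 19, giving H = 27.

H* = 27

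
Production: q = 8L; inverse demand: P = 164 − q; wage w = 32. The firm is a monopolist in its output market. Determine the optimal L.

Marginal revenue from the inverse demand is MR = 164 − 2q.
The marginal product is MP_L = 8.
A monopolist hires until marginal revenue product equals the wage: MR·MP_L = w.
(164 − 16L)·8 = 32, so L = 10.

L* = 10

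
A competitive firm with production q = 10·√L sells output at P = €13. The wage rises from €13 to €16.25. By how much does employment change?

From P·MP_L = w with MP_L = 5·L^(-1/2), the labor demand is L(w) = (65/w)^(2).
At w = 13: L = 25. At w = 16.25: L = 16.
ΔL = 16 − 25 = -9.

ΔL = -9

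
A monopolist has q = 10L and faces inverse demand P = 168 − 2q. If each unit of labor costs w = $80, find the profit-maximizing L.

L* = 4

Marginal revenue from the inverse demand is MR = 168 − 4q.
The marginal product is MP_L = 10.
A monopolist hires until marginal revenue product equals the wage: MR·MP_L = w.
(168 − 40L)·10 = 80, so L = 4.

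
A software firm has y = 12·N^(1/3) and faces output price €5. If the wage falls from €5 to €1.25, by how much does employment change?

From P·MP_N = w with MP_N = 4·N^(-2/3), the labor demand is N(w) = (20/w)^(3/2).
At w = 5: N = 8. At w = 1.25: N = 64.
ΔN = 64 − 8 = 56.

ΔN = 56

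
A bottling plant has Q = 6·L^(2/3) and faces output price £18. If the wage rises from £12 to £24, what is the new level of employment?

L* = 27

From P·MP_L = w with MP_L = 4·L^(-1/3), the labor demand is L(w) = (72/w)^(3).
At w = 12: L = 216. At w = 24: L = 27.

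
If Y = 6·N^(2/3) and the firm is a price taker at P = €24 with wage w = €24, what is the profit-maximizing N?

N* = 64

MP_N = (2/3)·6·N^(-1/3) = 4·N^(-1/3).
Profit maximization for a price taker requires P·MP_N = w: 24·4·N^(-1/3) = 24.
So N^(-1/3) = 0.25, which gives N = 64.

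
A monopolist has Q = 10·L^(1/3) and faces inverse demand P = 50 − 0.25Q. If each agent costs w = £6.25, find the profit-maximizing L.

Marginal revenue from the inverse demand is MR = 50 − 0.5Q.
The marginal product is MP_L = (10/3)·L^(-2/3).
A monopolist hires until marginal revenue product equals the wage: MR·MP_L = w.
At L, Q = 10·L^(1/3). Substituting and solving: (50 − 5·L^(1/3))·(10/3)·L^(-2/3) = 6.25 gives L = 64.

L* = 64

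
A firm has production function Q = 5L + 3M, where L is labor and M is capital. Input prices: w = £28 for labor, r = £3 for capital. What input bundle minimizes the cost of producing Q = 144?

The inputs are perfect substitutes, so the firm uses whichever has the lower cost per unit of output.
Cost per unit of output via L is w/5 = 5.6; via M it is r/3 = 1. M is cheaper.
Producing Q = 144 with M alone: L = 0, M = 48.

L* = 0, M* = 48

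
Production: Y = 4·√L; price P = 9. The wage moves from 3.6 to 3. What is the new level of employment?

L* = 36

From P·MP_L = w with MP_L = 2·L^(-1/2), the labor demand is L(w) = (18/w)^(2).
At w = 3.6: L = 25. At w = 3: L = 36.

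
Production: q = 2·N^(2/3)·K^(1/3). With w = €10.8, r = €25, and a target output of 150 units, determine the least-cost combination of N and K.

N* = 125, K* = 27

Cost minimization requires the marginal rate of technical substitution to equal the input-price ratio: MP_N/MP_K = w/r.
Here MP_N/MP_K = (2/3)·(K/N)/(1/3) = 2·(K/N). Setting this equal to 10.8/25 = 0.432 gives K = 0.216N.
Substituting into q = 150: 2·N^(2/3)·(0.216N)^(1/3) = 150.
Solving, N = 125 and K = 27.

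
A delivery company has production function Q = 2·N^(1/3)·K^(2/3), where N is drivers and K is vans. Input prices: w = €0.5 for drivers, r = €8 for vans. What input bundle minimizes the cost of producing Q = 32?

Cost minimization requires the marginal rate of technical substitution to equal the input-price ratio: MP_N/MP_K = w/r.
Here MP_N/MP_K = (1/3)·(K/N)/(2/3) = 0.5·(K/N). Setting this equal to 0.5/8 = 0.0625 gives K = 0.125N.
Substituting into Q = 32: 2·N^(1/3)·(0.125N)^(2/3) = 32.
Solving, N = 64 and K = 8.

N* = 64, K* = 8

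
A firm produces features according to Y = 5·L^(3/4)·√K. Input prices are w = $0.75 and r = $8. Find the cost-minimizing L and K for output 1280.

L* = 256, K* = 16

Cost minimization requires the marginal rate of technical substitution to equal the input-price ratio: MP_L/MP_K = w/r.
Here MP_L/MP_K = (3/4)·(K/L)/(1/2) = 1.5·(K/L). Setting this equal to 0.75/8 = 0.09375 gives K = 0.0625L.
Substituting into Y = 1280: 5·L^(3/4)·(0.0625L)^(1/2) = 1280.
Solving, L = 256 and K = 16.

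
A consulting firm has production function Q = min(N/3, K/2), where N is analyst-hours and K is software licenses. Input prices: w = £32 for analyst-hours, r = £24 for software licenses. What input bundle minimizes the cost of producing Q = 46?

With a fixed-proportions technology, the cost-minimizing bundle uses no slack in either input: N/3 = K/2 = Q.
So N = 3·46 = 138 and K = 2·46 = 92.

N* = 138, K* = 92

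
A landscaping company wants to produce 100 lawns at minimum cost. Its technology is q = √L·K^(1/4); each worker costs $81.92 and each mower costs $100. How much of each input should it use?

Cost minimization requires the marginal rate of technical substitution to equal the input-price ratio: MP_L/MP_K = w/r.
Here MP_L/MP_K = (1/2)·(K/L)/(1/4) = 2·(K/L). Setting this equal to 81.92/100 = 0.8192 gives K = 0.4096L.
Substituting into q = 100: L^(1/2)·(0.4096L)^(1/4) = 100.
Solving, L = 625 and K = 256.

L* = 625, K* = 256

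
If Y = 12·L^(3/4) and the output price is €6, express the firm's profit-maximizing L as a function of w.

L(w) = 8503056/w^(4)

MP_L = (3/4)·12·L^(-1/4) = 9·L^(-1/4).
Setting P·MP_L = w: 54·L^(-1/4) = w.
Solving for L: L^(-1/4) = w/54, so L = (54/w)^(4).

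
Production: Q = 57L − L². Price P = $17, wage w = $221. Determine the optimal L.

L* = 22

The marginal product of L is MP_L = 57 − 2L.
A price-taking firm hires until the value of the marginal product equals the wage: P·MP_L = w, so 17·(57 − 2L) = 221.
Then 57 − 2L = 13, giving L = 22.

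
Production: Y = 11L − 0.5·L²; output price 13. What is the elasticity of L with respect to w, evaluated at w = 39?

ε = -0.375

From P·MP_L = w with MP_L = 11 − L, labor demand is L(w) = 11 − w/13.
dL/dw = −1/(13) = -1/13.
At w = 39, L = 8, so ε = (dL/dw)·(w/L) = (-1/13)·(39/8) = -0.375.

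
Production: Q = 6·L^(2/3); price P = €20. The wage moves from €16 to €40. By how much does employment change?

From P·MP_L = w with MP_L = 4·L^(-1/3), the labor demand is L(w) = (80/w)^(3).
At w = 16: L = 125. At w = 40: L = 8.
ΔL = 8 − 125 = -117.

ΔL = -117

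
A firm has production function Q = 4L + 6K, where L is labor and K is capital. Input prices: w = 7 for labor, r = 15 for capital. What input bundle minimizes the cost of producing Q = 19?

The inputs are perfect substitutes, so the firm uses whichever has the lower cost per unit of output.
Cost per unit of output via L is w/4 = 1.75; via K it is r/6 = 2.5. L is cheaper.
Producing Q = 19 with L alone: L = 4.75, K = 0.

L* = 4.75, K* = 0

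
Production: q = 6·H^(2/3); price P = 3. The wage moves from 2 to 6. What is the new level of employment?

H* = 8

From P·MP_H = w with MP_H = 4·H^(-1/3), the labor demand is H(w) = (12/w)^(3).
At w = 2: H = 216. At w = 6: H = 8.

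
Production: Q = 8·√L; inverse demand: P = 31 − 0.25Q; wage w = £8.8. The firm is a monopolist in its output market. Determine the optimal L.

L* = 25

Marginal revenue from the inverse demand is MR = 31 − 0.5Q.
The marginal product is MP_L = 4·L^(-1/2).
A monopolist hires until marginal revenue product equals the wage: MR·MP_L = w.
At L, Q = 8·√L. Substituting and solving: (31 − 4·√L)·4·L^(-1/2) = 8.8 gives L = 25.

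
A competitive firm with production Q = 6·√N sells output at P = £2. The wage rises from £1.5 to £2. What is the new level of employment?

From P·MP_N = w with MP_N = 3·N^(-1/2), the labor demand is N(w) = (6/w)^(2).
At w = 1.5: N = 16. At w = 2: N = 9.

N* = 9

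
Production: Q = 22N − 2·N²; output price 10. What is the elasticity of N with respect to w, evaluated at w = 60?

From P·MP_N = w with MP_N = 22 − 4N, labor demand is N(w) = (22 − w/10)/4.
dN/dw = −1/(40) = -0.025.
At w = 60, N = 4, so ε = (dN/dw)·(w/N) = (-0.025)·(60/4) = -0.375.

ε = -0.375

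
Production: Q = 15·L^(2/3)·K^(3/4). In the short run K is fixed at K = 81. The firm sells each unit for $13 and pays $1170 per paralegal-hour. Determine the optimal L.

With K = 81, MP_L = (2/3)·15·L^(-1/3)·81^(3/4) = 270·L^(-1/3).
Profit maximization for a price taker requires P·MP_L = w: 13·270·L^(-1/3) = 1170.
So L^(-1/3) = 1/3, which gives L = 27.

L* = 27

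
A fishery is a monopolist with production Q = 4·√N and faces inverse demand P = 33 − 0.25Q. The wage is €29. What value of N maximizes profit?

Marginal revenue from the inverse demand is MR = 33 − 0.5Q.
The marginal product is MP_N = 2·N^(-1/2).
A monopolist hires until marginal revenue product equals the wage: MR·MP_N = w.
At N, Q = 4·√N. Substituting and solving: (33 − 2·√N)·2·N^(-1/2) = 29 gives N = 4.

N* = 4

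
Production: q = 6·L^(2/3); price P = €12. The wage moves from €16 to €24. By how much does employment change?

ΔL = -19

From P·MP_L = w with MP_L = 4·L^(-1/3), the labor demand is L(w) = (48/w)^(3).
At w = 16: L = 27. At w = 24: L = 8.
ΔL = 8 − 27 = -19.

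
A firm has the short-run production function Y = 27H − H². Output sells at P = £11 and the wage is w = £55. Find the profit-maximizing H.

H* = 11

The marginal product of H is MP_H = 27 − 2H.
A price-taking firm hires until the value of the marginal product equals the wage: P·MP_H = w, so 11·(27 − 2H) = 55.
Then 27 − 2H = 5, giving H = 11.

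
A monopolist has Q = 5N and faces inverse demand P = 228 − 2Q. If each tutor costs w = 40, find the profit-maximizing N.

Marginal revenue from the inverse demand is MR = 228 − 4Q.
The marginal product is MP_N = 5.
A monopolist hires until marginal revenue product equals the wage: MR·MP_N = w.
(228 − 20N)·5 = 40, so N = 11.

N* = 11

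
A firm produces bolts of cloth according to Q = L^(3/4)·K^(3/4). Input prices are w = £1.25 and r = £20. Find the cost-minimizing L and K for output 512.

L* = 256, K* = 16

Cost minimization requires the marginal rate of technical substitution to equal the input-price ratio: MP_L/MP_K = w/r.
Here MP_L/MP_K = (3/4)·(K/L)/(3/4) = (K/L). Setting this equal to 1.25/20 = 0.0625 gives K = 0.0625L.
Substituting into Q = 512: L^(3/4)·(0.0625L)^(3/4) = 512.
Solving, L = 256 and K = 16.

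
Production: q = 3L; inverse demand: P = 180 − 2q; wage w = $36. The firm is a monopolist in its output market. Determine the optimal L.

Marginal revenue from the inverse demand is MR = 180 − 4q.
The marginal product is MP_L = 3.
A monopolist hires until marginal revenue product equals the wage: MR·MP_L = w.
(180 − 12L)·3 = 36, so L = 14.

L* = 14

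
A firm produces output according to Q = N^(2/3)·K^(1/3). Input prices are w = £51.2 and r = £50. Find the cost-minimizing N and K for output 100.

N* = 125, K* = 64

Cost minimization requires the marginal rate of technical substitution to equal the input-price ratio: MP_N/MP_K = w/r.
Here MP_N/MP_K = (2/3)·(K/N)/(1/3) = 2·(K/N). Setting this equal to 51.2/50 = 1.024 gives K = 0.512N.
Substituting into Q = 100: N^(2/3)·(0.512N)^(1/3) = 100.
Solving, N = 125 and K = 64.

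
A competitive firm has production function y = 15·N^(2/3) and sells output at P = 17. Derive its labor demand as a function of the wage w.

MP_N = (2/3)·15·N^(-1/3) = 10·N^(-1/3).
Setting P·MP_N = w: 170·N^(-1/3) = w.
Solving for N: N^(-1/3) = w/170, so N = (170/w)^(3).

N(w) = 4913000/w³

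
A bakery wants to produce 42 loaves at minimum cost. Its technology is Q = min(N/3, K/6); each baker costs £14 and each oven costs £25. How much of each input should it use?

N* = 126, K* = 252

With a fixed-proportions technology, the cost-minimizing bundle uses no slack in either input: N/3 = K/6 = Q.
So N = 3·42 = 126 and K = 6·42 = 252.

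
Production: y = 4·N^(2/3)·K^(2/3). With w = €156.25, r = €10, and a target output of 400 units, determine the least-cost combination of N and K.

Cost minimization requires the marginal rate of technical substitution to equal the input-price ratio: MP_N/MP_K = w/r.
Here MP_N/MP_K = (2/3)·(K/N)/(2/3) = (K/N). Setting this equal to 156.25/10 = 15.625 gives K = 15.625N.
Substituting into y = 400: 4·N^(2/3)·(15.625N)^(2/3) = 400.
Solving, N = 8 and K = 125.

N* = 8, K* = 125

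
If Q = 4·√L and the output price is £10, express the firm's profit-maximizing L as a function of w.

L(w) = 400/w²

MP_L = (1/2)·4·L^(-1/2) = 2·L^(-1/2).
Setting P·MP_L = w: 20·L^(-1/2) = w.
Solving for L: L^(-1/2) = w/20, so L = (20/w)^(2).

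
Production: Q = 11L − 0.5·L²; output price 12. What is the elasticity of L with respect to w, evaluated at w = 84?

From P·MP_L = w with MP_L = 11 − L, labor demand is L(w) = 11 − w/12.
dL/dw = −1/(12) = -1/12.
At w = 84, L = 4, so ε = (dL/dw)·(w/L) = (-1/12)·(84/4) = -1.75.

ε = -1.75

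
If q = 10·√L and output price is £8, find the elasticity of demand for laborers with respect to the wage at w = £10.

ε = -2

MP_L = (1/2)·10·L^(-1/2), so P·MP_L = w gives 40·L^(-1/2) = w.
Solving, L(w) = (40/w)^(2). This is a constant-elasticity form: L ∝ w^(−2), so ε = −2.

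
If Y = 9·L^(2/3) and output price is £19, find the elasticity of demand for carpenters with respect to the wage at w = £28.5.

ε = -3

MP_L = (2/3)·9·L^(-1/3), so P·MP_L = w gives 114·L^(-1/3) = w.
Solving, L(w) = (114/w)^(3). This is a constant-elasticity form: L ∝ w^(−3), so ε = −3.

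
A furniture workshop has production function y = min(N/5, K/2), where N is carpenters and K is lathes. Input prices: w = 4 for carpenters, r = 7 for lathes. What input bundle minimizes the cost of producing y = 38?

N* = 190, K* = 76

With a fixed-proportions technology, the cost-minimizing bundle uses no slack in either input: N/5 = K/2 = y.
So N = 5·38 = 190 and K = 2·38 = 76.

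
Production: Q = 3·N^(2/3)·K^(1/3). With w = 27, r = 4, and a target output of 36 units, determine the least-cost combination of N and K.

Cost minimization requires the marginal rate of technical substitution to equal the input-price ratio: MP_N/MP_K = w/r.
Here MP_N/MP_K = (2/3)·(K/N)/(1/3) = 2·(K/N). Setting this equal to 27/4 = 6.75 gives K = 3.375N.
Substituting into Q = 36: 3·N^(2/3)·(3.375N)^(1/3) = 36.
Solving, N = 8 and K = 27.

N* = 8, K* = 27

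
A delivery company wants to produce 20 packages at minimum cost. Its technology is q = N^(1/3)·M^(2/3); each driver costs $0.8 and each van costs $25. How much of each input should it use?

N* = 125, M* = 8

Cost minimization requires the marginal rate of technical substitution to equal the input-price ratio: MP_N/MP_M = w/r.
Here MP_N/MP_M = (1/3)·(M/N)/(2/3) = 0.5·(M/N). Setting this equal to 0.8/25 = 0.032 gives M = 0.064N.
Substituting into q = 20: N^(1/3)·(0.064N)^(2/3) = 20.
Solving, N = 125 and M = 8.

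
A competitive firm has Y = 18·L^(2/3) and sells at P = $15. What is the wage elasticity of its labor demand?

ε = -3

MP_L = (2/3)·18·L^(-1/3), so P·MP_L = w gives 180·L^(-1/3) = w.
Solving, L(w) = (180/w)^(3). This is a constant-elasticity form: L ∝ w^(−3), so ε = −3.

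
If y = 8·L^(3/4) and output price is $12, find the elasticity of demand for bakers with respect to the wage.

MP_L = (3/4)·8·L^(-1/4), so P·MP_L = w gives 72·L^(-1/4) = w.
Solving, L(w) = (72/w)^(4). This is a constant-elasticity form: L ∝ w^(−4), so ε = −4.

ε = -4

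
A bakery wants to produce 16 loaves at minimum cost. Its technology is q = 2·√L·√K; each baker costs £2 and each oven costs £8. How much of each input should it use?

L* = 16, K* = 4

Cost minimization requires the marginal rate of technical substitution to equal the input-price ratio: MP_L/MP_K = w/r.
Here MP_L/MP_K = (1/2)·(K/L)/(1/2) = (K/L). Setting this equal to 2/8 = 0.25 gives K = 0.25L.
Substituting into q = 16: 2·L^(1/2)·(0.25L)^(1/2) = 16.
Solving, L = 16 and K = 4.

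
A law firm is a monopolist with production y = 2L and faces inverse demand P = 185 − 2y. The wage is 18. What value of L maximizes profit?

L* = 22

Marginal revenue from the inverse demand is MR = 185 − 4y.
The marginal product is MP_L = 2.
A monopolist hires until marginal revenue product equals the wage: MR·MP_L = w.
(185 − 8L)·2 = 18, so L = 22.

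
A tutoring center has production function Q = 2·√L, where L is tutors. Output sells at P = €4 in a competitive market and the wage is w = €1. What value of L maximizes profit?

L* = 16

MP_L = (1/2)·2·L^(-1/2) = L^(-1/2).
Profit maximization for a price taker requires P·MP_L = w: 4·L^(-1/2) = 1.
So L^(-1/2) = 0.25, which gives L = 16.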